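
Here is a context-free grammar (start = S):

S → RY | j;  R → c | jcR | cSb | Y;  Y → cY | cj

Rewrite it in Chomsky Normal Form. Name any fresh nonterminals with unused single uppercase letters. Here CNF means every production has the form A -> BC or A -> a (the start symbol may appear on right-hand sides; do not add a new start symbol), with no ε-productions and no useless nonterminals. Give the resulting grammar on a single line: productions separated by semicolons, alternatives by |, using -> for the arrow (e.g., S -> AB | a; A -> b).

No ε-productions.
After unit-elimination: S -> j | RY; R -> c | cY | cj | cSb | jcR; Y -> cY | cj.
TERM: introduce B -> b, A -> c, C -> j and substitute in every rule of length ≥2.
BIN: R -> ASB becomes R -> AD, D -> SB; R -> CAR becomes R -> CE, E -> AR.

S -> j | RY; A -> c; B -> b; C -> j; D -> SB; E -> AR; R -> c | AC | AD | AY | CE; Y -> AC | AY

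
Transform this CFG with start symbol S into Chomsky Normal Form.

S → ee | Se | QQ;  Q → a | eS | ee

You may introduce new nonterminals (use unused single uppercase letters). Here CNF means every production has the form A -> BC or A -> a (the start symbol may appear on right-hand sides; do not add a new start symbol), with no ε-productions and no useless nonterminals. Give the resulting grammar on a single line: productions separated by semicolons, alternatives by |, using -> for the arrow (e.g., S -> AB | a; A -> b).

No ε-productions.
No unit productions to eliminate.
TERM: introduce A -> e and substitute in every rule of length ≥2.

S -> AA | QQ | SA; A -> e; Q -> a | AA | AS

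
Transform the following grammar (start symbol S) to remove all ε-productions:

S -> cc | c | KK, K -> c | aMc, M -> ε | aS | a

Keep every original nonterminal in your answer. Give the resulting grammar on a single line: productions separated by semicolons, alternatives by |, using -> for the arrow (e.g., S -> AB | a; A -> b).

S -> c | KK | cc; K -> c | ac | aMc; M -> a | aS

Nullable set: {M}.
K -> aMc: M nullable, giving aMc | ac.
Drop M -> ε.
Unchanged (no nullable symbols): S -> KK; S -> c; S -> cc; K -> c; M -> a; M -> aS.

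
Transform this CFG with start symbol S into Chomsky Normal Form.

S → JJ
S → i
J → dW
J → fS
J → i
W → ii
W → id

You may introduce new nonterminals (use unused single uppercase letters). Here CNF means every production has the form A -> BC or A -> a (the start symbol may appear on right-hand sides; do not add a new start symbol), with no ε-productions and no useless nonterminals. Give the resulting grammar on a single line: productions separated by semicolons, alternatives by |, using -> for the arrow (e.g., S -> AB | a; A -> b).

S -> i | JJ; A -> d; B -> f; C -> i; J -> i | AW | BS; W -> CA | CC

No ε-productions.
No unit productions to eliminate.
TERM: introduce A -> d, B -> f, C -> i and substitute in every rule of length ≥2.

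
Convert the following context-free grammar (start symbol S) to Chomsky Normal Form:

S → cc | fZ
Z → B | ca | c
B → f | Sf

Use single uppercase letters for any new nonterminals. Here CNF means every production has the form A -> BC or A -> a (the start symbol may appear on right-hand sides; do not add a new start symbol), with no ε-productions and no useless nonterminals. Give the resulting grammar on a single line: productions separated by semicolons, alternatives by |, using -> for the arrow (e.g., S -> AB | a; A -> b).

No ε-productions.
After unit-elimination: S -> cc | fZ; B -> f | Sf; Z -> c | f | Sf | ca.
TERM: introduce D -> a, C -> c, A -> f and substitute in every rule of length ≥2.
Drop unreachable/unproductive: B.

S -> AZ | CC; A -> f; C -> c; D -> a; Z -> c | f | CD | SA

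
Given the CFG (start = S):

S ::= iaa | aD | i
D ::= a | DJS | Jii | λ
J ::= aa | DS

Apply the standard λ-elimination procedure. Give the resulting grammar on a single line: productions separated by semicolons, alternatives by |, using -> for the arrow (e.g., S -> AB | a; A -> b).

Nullable set: {D}.
S -> aD: D nullable, giving a | aD.
Drop D -> λ.
D -> DJS: D nullable, giving DJS | JS.
J -> DS: D nullable, giving DS | S.
Unchanged (no nullable symbols): S -> i; S -> iaa; D -> Jii; D -> a; J -> aa.

S -> a | i | aD | iaa; D -> a | JS | DJS | Jii; J -> S | DS | aa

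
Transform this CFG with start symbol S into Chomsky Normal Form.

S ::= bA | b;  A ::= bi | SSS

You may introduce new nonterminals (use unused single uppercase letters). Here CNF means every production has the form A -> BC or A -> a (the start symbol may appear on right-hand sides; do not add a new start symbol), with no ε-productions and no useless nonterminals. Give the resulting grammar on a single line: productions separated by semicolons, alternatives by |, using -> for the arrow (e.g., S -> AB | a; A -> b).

S -> b | BA; A -> BC | SD; B -> b; C -> i; D -> SS

No ε-productions.
No unit productions to eliminate.
TERM: introduce B -> b, C -> i and substitute in every rule of length ≥2.
BIN: A -> SSS becomes A -> SD, D -> SS.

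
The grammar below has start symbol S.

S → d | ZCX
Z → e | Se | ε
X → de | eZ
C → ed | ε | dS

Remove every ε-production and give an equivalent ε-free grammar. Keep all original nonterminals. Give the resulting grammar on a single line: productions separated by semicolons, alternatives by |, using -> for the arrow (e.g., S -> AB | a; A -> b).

Nullable set: {C, Z}.
S -> ZCX: Z, C nullable, giving CX | X | ZCX | ZX.
Drop C -> ε.
X -> eZ: Z nullable, giving e | eZ.
Drop Z -> ε.
Unchanged (no nullable symbols): S -> d; C -> dS; C -> ed; X -> de; Z -> Se; Z -> e.

S -> X | d | CX | ZX | ZCX; C -> dS | ed; X -> e | de | eZ; Z -> e | Se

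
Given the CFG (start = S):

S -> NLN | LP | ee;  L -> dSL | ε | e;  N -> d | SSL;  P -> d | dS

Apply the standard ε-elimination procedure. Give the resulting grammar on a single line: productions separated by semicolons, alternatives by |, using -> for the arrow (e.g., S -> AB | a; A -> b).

Nullable set: {L}.
S -> LP: L nullable, giving LP | P.
S -> NLN: L nullable, giving NLN | NN.
Drop L -> ε.
L -> dSL: L nullable, giving dS | dSL.
N -> SSL: L nullable, giving SS | SSL.
Unchanged (no nullable symbols): S -> ee; L -> e; N -> d; P -> d; P -> dS.

S -> P | LP | NN | ee | NLN; L -> e | dS | dSL; N -> d | SS | SSL; P -> d | dS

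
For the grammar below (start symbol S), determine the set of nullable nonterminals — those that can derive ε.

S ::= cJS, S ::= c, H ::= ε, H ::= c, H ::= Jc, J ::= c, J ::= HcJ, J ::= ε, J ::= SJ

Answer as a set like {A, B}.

{H, J}

Directly nullable (have an ε-rule): {H, J}.
Not nullable: S — each has a terminal in every rule's right-hand side or depends on a non-nullable symbol.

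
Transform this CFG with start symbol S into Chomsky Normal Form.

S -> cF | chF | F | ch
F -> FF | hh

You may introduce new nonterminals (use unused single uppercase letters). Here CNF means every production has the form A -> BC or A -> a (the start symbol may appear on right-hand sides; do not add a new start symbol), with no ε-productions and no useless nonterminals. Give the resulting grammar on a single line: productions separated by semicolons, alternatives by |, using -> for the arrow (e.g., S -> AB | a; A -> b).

No ε-productions.
After unit-elimination: S -> FF | cF | ch | hh | chF; F -> FF | hh.
TERM: introduce B -> c, A -> h and substitute in every rule of length ≥2.
BIN: S -> BAF becomes S -> BC, C -> AF.

S -> AA | BA | BC | BF | FF; A -> h; B -> c; C -> AF; F -> AA | FF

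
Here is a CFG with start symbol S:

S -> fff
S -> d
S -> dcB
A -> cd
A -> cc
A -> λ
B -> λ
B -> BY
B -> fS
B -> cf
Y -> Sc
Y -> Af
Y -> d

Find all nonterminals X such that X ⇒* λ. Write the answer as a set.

{A, B}

Directly nullable (have an ε-rule): {A, B}.
Not nullable: S, Y — each has a terminal in every rule's right-hand side or depends on a non-nullable symbol.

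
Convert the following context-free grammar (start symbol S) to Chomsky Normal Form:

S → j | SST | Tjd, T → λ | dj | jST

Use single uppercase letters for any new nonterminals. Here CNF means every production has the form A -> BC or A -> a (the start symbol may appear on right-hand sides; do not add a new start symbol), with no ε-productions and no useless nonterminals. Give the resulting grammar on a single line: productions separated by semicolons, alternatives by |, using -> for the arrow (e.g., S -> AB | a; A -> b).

Nullable: {T}; after ε-elimination: S -> j | SS | jd | SST | Tjd; T -> dj | jS | jST.
No unit productions to eliminate.
TERM: introduce B -> d, A -> j and substitute in every rule of length ≥2.
BIN: S -> SST becomes S -> SC, C -> ST; S -> TAB becomes S -> TD, D -> AB; T -> AST becomes T -> AE, E -> ST.

S -> j | AB | SC | SS | TD; A -> j; B -> d; C -> ST; D -> AB; E -> ST; T -> AE | AS | BA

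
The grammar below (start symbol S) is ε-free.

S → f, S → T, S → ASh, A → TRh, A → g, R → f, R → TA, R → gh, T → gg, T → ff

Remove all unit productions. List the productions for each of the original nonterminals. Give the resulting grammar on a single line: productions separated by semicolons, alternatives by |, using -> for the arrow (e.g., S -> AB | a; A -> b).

Unit productions: S->T.
Unit pairs (A ⇒* B via units): (S,T).
S: inherits non-unit rules of {S, T} → ASh | f | ff | gg.
A: inherits non-unit rules of {A} → TRh | g.
R: inherits non-unit rules of {R} → TA | f | gh.
T: inherits non-unit rules of {T} → ff | gg.

S -> f | ff | gg | ASh; A -> g | TRh; R -> f | TA | gh; T -> ff | gg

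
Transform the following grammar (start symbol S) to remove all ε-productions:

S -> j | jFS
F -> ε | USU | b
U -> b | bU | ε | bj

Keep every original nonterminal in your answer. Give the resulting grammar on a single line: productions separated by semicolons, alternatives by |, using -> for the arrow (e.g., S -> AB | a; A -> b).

Nullable set: {F, U}.
S -> jFS: F nullable, giving jFS | jS.
Drop F -> ε.
F -> USU: U, U nullable, giving S | SU | US | USU.
Drop U -> ε.
U -> bU: U nullable, giving b | bU.
Unchanged (no nullable symbols): S -> j; F -> b; U -> b; U -> bj.

S -> j | jS | jFS; F -> S | b | SU | US | USU; U -> b | bU | bj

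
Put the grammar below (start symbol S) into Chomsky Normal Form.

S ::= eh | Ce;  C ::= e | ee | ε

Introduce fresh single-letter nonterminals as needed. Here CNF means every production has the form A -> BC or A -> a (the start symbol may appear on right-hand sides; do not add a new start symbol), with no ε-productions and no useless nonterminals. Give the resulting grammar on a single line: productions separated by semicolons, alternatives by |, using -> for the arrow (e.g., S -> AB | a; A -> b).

Nullable: {C}; after ε-elimination: S -> e | Ce | eh; C -> e | ee.
No unit productions to eliminate.
TERM: introduce A -> e, B -> h and substitute in every rule of length ≥2.

S -> e | AB | CA; A -> e; B -> h; C -> e | AA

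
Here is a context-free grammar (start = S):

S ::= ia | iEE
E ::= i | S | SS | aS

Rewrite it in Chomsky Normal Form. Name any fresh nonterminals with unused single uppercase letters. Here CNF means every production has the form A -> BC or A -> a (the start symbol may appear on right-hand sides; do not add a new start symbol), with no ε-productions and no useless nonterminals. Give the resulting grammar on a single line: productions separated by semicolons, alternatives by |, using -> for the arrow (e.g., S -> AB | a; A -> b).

S -> BA | BD; A -> a; B -> i; C -> EE; D -> EE; E -> i | AS | BA | BC | SS

No ε-productions.
After unit-elimination: S -> ia | iEE; E -> i | SS | aS | ia | iEE.
TERM: introduce A -> a, B -> i and substitute in every rule of length ≥2.
BIN: E -> BEE becomes E -> BC, C -> EE; S -> BEE becomes S -> BD, D -> EE.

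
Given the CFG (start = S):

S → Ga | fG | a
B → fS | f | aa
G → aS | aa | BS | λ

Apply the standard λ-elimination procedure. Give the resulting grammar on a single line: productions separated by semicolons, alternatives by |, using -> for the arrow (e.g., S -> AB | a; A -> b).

S -> a | f | Ga | fG; B -> f | aa | fS; G -> BS | aS | aa

Nullable set: {G}.
S -> Ga: G nullable, giving Ga | a.
S -> fG: G nullable, giving f | fG.
Drop G -> λ.
Unchanged (no nullable symbols): S -> a; B -> aa; B -> f; B -> fS; G -> BS; G -> aS; G -> aa.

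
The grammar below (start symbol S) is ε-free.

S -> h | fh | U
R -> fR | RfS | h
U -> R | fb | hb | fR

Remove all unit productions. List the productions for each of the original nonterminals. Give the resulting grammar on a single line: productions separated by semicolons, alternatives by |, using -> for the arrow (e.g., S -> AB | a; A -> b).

S -> h | fR | fb | fh | hb | RfS; R -> h | fR | RfS; U -> h | fR | fb | hb | RfS

Unit productions: S->U, U->R.
Unit pairs (A ⇒* B via units): (S,R), (S,U), (U,R).
S: inherits non-unit rules of {R, S, U} → RfS | fR | fb | fh | h | hb.
R: inherits non-unit rules of {R} → RfS | fR | h.
U: inherits non-unit rules of {R, U} → RfS | fR | fb | h | hb.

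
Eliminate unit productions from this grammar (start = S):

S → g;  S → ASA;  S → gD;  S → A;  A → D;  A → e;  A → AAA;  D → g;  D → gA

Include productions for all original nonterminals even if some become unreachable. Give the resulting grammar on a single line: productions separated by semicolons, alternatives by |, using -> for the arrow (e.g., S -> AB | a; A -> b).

S -> e | g | gA | gD | AAA | ASA; A -> e | g | gA | AAA; D -> g | gA

Unit productions: A->D, S->A.
Unit pairs (A ⇒* B via units): (A,D), (S,A), (S,D).
S: inherits non-unit rules of {A, D, S} → AAA | ASA | e | g | gA | gD.
A: inherits non-unit rules of {A, D} → AAA | e | g | gA.
D: inherits non-unit rules of {D} → g | gA.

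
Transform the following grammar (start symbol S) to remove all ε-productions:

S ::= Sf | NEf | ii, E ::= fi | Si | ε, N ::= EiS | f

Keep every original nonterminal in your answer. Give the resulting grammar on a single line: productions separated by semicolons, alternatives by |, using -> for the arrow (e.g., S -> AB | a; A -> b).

Nullable set: {E}.
S -> NEf: E nullable, giving NEf | Nf.
Drop E -> ε.
N -> EiS: E nullable, giving EiS | iS.
Unchanged (no nullable symbols): S -> Sf; S -> ii; E -> Si; E -> fi; N -> f.

S -> Nf | Sf | ii | NEf; E -> Si | fi; N -> f | iS | EiS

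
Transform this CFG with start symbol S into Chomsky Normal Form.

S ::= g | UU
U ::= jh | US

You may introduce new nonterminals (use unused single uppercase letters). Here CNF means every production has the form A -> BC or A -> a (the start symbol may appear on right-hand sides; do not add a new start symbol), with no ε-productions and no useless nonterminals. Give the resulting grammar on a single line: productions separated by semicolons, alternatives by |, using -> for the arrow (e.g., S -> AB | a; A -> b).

S -> g | UU; A -> j; B -> h; U -> AB | US

No ε-productions.
No unit productions to eliminate.
TERM: introduce B -> h, A -> j and substitute in every rule of length ≥2.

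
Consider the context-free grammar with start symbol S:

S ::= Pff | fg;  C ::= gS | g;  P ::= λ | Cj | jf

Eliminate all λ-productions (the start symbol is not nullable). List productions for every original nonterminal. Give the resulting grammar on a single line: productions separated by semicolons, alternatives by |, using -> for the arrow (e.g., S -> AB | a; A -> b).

S -> ff | fg | Pff; C -> g | gS; P -> Cj | jf

Nullable set: {P}.
S -> Pff: P nullable, giving Pff | ff.
Drop P -> λ.
Unchanged (no nullable symbols): S -> fg; C -> g; C -> gS; P -> Cj; P -> jf.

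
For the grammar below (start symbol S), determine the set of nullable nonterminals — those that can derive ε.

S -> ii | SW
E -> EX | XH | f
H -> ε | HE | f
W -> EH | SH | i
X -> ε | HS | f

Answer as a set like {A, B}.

Directly nullable (have an ε-rule): {H, X}.
E is nullable via E -> XH (every symbol on the right is already known nullable).
W is nullable via W -> EH (every symbol on the right is already known nullable).
Not nullable: S — each has a terminal in every rule's right-hand side or depends on a non-nullable symbol.

{E, H, W, X}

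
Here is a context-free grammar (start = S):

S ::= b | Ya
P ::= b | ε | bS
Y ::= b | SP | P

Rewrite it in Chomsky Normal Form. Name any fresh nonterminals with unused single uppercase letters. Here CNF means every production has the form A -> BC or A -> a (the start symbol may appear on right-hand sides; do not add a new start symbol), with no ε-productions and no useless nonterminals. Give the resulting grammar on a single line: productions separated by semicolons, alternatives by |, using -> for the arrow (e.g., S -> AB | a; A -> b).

S -> a | b | YB; A -> b; B -> a; P -> b | AS; Y -> a | b | AS | SP | YB

Nullable: {P, Y}; after ε-elimination: S -> a | b | Ya; P -> b | bS; Y -> P | S | b | SP.
After unit-elimination: S -> a | b | Ya; P -> b | bS; Y -> a | b | SP | Ya | bS.
TERM: introduce B -> a, A -> b and substitute in every rule of length ≥2.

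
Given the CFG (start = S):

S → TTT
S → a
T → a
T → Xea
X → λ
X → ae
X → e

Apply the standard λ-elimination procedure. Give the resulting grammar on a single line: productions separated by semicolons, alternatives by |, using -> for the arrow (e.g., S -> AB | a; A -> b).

S -> a | TTT; T -> a | ea | Xea; X -> e | ae

Nullable set: {X}.
T -> Xea: X nullable, giving Xea | ea.
Drop X -> λ.
Unchanged (no nullable symbols): S -> TTT; S -> a; T -> a; X -> ae; X -> e.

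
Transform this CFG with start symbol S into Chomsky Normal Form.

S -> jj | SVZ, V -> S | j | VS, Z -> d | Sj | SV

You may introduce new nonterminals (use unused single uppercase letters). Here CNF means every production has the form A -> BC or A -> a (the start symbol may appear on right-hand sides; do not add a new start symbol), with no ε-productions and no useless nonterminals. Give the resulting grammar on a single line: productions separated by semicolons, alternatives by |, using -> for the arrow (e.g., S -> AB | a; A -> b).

No ε-productions.
After unit-elimination: S -> jj | SVZ; V -> j | VS | jj | SVZ; Z -> d | SV | Sj.
TERM: introduce A -> j and substitute in every rule of length ≥2.
BIN: S -> SVZ becomes S -> SB, B -> VZ; V -> SVZ becomes V -> SC, C -> VZ.

S -> AA | SB; A -> j; B -> VZ; C -> VZ; V -> j | AA | SC | VS; Z -> d | SA | SV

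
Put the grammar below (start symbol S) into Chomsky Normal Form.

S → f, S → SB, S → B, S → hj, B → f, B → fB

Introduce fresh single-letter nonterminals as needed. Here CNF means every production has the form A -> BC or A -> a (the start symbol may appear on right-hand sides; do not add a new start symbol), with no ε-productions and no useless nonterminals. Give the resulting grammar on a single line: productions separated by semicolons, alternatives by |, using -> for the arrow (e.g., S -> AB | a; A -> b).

No ε-productions.
After unit-elimination: S -> f | SB | fB | hj; B -> f | fB.
TERM: introduce A -> f, C -> h, D -> j and substitute in every rule of length ≥2.

S -> f | AB | CD | SB; A -> f; B -> f | AB; C -> h; D -> j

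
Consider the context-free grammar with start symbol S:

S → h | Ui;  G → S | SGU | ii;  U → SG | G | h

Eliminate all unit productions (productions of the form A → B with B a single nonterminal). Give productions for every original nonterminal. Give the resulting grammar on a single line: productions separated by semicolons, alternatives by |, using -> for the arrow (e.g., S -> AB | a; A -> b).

Unit productions: G->S, U->G.
Unit pairs (A ⇒* B via units): (G,S), (U,G), (U,S).
S: inherits non-unit rules of {S} → Ui | h.
G: inherits non-unit rules of {G, S} → SGU | Ui | h | ii.
U: inherits non-unit rules of {G, S, U} → SG | SGU | Ui | h | ii.

S -> h | Ui; G -> h | Ui | ii | SGU; U -> h | SG | Ui | ii | SGU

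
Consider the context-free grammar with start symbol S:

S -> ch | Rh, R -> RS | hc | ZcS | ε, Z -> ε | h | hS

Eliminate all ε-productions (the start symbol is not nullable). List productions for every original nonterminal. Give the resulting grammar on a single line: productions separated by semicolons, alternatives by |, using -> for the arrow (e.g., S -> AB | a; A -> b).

Nullable set: {R, Z}.
S -> Rh: R nullable, giving Rh | h.
Drop R -> ε.
R -> RS: R nullable, giving RS | S.
R -> ZcS: Z nullable, giving ZcS | cS.
Drop Z -> ε.
Unchanged (no nullable symbols): S -> ch; R -> hc; Z -> h; Z -> hS.

S -> h | Rh | ch; R -> S | RS | cS | hc | ZcS; Z -> h | hS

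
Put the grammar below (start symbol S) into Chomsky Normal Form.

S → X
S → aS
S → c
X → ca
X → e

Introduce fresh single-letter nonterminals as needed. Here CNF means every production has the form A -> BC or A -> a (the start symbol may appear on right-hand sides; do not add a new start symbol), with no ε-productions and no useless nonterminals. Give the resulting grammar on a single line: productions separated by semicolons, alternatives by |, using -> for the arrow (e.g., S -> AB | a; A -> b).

S -> c | e | AS | BA; A -> a; B -> c

No ε-productions.
After unit-elimination: S -> c | e | aS | ca; X -> e | ca.
TERM: introduce A -> a, B -> c and substitute in every rule of length ≥2.
Drop unreachable/unproductive: X.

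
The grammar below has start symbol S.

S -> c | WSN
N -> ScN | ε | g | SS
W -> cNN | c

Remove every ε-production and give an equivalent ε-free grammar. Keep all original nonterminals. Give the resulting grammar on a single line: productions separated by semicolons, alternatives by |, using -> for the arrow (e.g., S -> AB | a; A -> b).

S -> c | WS | WSN; N -> g | SS | Sc | ScN; W -> c | cN | cNN

Nullable set: {N}.
S -> WSN: N nullable, giving WS | WSN.
Drop N -> ε.
N -> ScN: N nullable, giving Sc | ScN.
W -> cNN: N, N nullable, giving c | cN | cNN.
Unchanged (no nullable symbols): S -> c; N -> SS; N -> g; W -> c.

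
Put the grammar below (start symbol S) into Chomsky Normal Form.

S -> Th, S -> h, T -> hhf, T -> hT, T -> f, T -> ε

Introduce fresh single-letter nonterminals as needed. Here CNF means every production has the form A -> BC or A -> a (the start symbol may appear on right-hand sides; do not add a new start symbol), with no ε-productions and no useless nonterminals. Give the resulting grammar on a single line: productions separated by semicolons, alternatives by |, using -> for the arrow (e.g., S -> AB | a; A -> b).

S -> h | TA; A -> h; B -> f; C -> AB; T -> f | h | AC | AT

Nullable: {T}; after ε-elimination: S -> h | Th; T -> f | h | hT | hhf.
No unit productions to eliminate.
TERM: introduce B -> f, A -> h and substitute in every rule of length ≥2.
BIN: T -> AAB becomes T -> AC, C -> AB.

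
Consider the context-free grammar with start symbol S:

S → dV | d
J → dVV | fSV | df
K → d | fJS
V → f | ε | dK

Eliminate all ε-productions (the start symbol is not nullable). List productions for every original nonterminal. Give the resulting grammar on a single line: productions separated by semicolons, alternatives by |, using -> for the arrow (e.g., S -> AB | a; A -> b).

Nullable set: {V}.
S -> dV: V nullable, giving d | dV.
J -> dVV: V, V nullable, giving d | dV | dVV.
J -> fSV: V nullable, giving fS | fSV.
Drop V -> ε.
Unchanged (no nullable symbols): S -> d; J -> df; K -> d; K -> fJS; V -> dK; V -> f.

S -> d | dV; J -> d | dV | df | fS | dVV | fSV; K -> d | fJS; V -> f | dK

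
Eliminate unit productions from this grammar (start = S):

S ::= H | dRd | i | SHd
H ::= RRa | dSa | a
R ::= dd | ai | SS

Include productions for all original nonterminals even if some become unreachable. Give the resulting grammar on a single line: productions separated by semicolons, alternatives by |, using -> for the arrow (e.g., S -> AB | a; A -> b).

Unit productions: S->H.
Unit pairs (A ⇒* B via units): (S,H).
S: inherits non-unit rules of {H, S} → RRa | SHd | a | dRd | dSa | i.
H: inherits non-unit rules of {H} → RRa | a | dSa.
R: inherits non-unit rules of {R} → SS | ai | dd.

S -> a | i | RRa | SHd | dRd | dSa; H -> a | RRa | dSa; R -> SS | ai | dd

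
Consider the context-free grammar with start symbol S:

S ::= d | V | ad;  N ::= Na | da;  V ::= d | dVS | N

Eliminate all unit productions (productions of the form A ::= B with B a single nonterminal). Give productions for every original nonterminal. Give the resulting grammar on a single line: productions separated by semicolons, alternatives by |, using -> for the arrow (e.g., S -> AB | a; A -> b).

Unit productions: S->V, V->N.
Unit pairs (A ⇒* B via units): (S,N), (S,V), (V,N).
S: inherits non-unit rules of {N, S, V} → Na | ad | d | dVS | da.
N: inherits non-unit rules of {N} → Na | da.
V: inherits non-unit rules of {N, V} → Na | d | dVS | da.

S -> d | Na | ad | da | dVS; N -> Na | da; V -> d | Na | da | dVS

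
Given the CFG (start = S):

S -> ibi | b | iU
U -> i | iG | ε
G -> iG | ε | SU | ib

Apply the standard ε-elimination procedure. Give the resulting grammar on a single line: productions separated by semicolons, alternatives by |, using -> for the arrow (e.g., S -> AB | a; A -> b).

S -> b | i | iU | ibi; G -> S | i | SU | iG | ib; U -> i | iG

Nullable set: {G, U}.
S -> iU: U nullable, giving i | iU.
Drop G -> ε.
G -> SU: U nullable, giving S | SU.
G -> iG: G nullable, giving i | iG.
Drop U -> ε.
U -> iG: G nullable, giving i | iG.
Unchanged (no nullable symbols): S -> b; S -> ibi; G -> ib; U -> i.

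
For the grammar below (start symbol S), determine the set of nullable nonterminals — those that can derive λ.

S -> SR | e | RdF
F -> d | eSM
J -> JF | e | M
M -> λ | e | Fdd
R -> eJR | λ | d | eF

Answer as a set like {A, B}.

Directly nullable (have an ε-rule): {M, R}.
J is nullable via J -> M (every symbol on the right is already known nullable).
Not nullable: F, S — each has a terminal in every rule's right-hand side or depends on a non-nullable symbol.

{J, M, R}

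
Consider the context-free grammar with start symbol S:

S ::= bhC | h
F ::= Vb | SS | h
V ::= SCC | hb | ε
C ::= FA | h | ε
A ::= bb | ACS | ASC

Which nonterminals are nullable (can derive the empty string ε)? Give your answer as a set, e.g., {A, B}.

{C, V}

Directly nullable (have an ε-rule): {C, V}.
Not nullable: A, F, S — each has a terminal in every rule's right-hand side or depends on a non-nullable symbol.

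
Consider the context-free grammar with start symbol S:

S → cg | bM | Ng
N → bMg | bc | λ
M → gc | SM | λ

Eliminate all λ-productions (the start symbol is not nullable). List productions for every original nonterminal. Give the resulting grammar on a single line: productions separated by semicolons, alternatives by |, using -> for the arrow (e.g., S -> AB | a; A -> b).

Nullable set: {M, N}.
S -> Ng: N nullable, giving Ng | g.
S -> bM: M nullable, giving b | bM.
Drop M -> λ.
M -> SM: M nullable, giving S | SM.
Drop N -> λ.
N -> bMg: M nullable, giving bMg | bg.
Unchanged (no nullable symbols): S -> cg; M -> gc; N -> bc.

S -> b | g | Ng | bM | cg; M -> S | SM | gc; N -> bc | bg | bMg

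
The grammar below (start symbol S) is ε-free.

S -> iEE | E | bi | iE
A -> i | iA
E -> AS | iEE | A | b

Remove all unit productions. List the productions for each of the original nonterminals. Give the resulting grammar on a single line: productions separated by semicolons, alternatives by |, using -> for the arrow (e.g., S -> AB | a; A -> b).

S -> b | i | AS | bi | iA | iE | iEE; A -> i | iA; E -> b | i | AS | iA | iEE

Unit productions: E->A, S->E.
Unit pairs (A ⇒* B via units): (E,A), (S,A), (S,E).
S: inherits non-unit rules of {A, E, S} → AS | b | bi | i | iA | iE | iEE.
A: inherits non-unit rules of {A} → i | iA.
E: inherits non-unit rules of {A, E} → AS | b | i | iA | iEE.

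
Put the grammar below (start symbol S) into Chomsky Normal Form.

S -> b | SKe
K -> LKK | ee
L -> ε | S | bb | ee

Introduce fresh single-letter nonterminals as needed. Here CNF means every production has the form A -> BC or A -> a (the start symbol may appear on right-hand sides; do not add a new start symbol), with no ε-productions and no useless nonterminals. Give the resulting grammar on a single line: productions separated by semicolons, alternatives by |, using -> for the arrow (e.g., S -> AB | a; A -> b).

Nullable: {L}; after ε-elimination: S -> b | SKe; K -> KK | ee | LKK; L -> S | bb | ee.
After unit-elimination: S -> b | SKe; K -> KK | ee | LKK; L -> b | bb | ee | SKe.
TERM: introduce B -> b, A -> e and substitute in every rule of length ≥2.
BIN: K -> LKK becomes K -> LC, C -> KK; L -> SKA becomes L -> SD, D -> KA; S -> SKA becomes S -> SE, E -> KA.

S -> b | SE; A -> e; B -> b; C -> KK; D -> KA; E -> KA; K -> AA | KK | LC; L -> b | AA | BB | SD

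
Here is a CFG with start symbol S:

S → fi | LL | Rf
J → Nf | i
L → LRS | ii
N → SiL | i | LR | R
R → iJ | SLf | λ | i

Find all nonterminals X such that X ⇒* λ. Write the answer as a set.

{N, R}

Directly nullable (have an ε-rule): {R}.
N is nullable via N -> R (every symbol on the right is already known nullable).
Not nullable: J, L, S — each has a terminal in every rule's right-hand side or depends on a non-nullable symbol.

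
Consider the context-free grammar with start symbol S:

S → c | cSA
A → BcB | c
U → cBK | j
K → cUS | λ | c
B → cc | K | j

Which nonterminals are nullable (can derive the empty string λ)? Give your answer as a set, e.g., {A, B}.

{B, K}

Directly nullable (have an ε-rule): {K}.
B is nullable via B -> K (every symbol on the right is already known nullable).
Not nullable: A, S, U — each has a terminal in every rule's right-hand side or depends on a non-nullable symbol.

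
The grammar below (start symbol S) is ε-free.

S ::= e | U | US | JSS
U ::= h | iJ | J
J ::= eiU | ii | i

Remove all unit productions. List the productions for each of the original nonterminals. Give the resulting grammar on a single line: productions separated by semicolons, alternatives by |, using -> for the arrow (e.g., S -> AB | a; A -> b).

S -> e | h | i | US | iJ | ii | JSS | eiU; J -> i | ii | eiU; U -> h | i | iJ | ii | eiU

Unit productions: S->U, U->J.
Unit pairs (A ⇒* B via units): (S,J), (S,U), (U,J).
S: inherits non-unit rules of {J, S, U} → JSS | US | e | eiU | h | i | iJ | ii.
J: inherits non-unit rules of {J} → eiU | i | ii.
U: inherits non-unit rules of {J, U} → eiU | h | i | iJ | ii.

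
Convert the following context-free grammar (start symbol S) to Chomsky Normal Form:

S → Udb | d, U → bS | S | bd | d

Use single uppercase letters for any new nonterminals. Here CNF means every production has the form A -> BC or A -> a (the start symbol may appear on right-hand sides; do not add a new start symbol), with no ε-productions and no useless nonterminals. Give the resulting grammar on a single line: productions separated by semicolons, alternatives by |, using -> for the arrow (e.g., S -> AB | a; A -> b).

No ε-productions.
After unit-elimination: S -> d | Udb; U -> d | bS | bd | Udb.
TERM: introduce B -> b, A -> d and substitute in every rule of length ≥2.
BIN: S -> UAB becomes S -> UC, C -> AB; U -> UAB becomes U -> UD, D -> AB.

S -> d | UC; A -> d; B -> b; C -> AB; D -> AB; U -> d | BA | BS | UD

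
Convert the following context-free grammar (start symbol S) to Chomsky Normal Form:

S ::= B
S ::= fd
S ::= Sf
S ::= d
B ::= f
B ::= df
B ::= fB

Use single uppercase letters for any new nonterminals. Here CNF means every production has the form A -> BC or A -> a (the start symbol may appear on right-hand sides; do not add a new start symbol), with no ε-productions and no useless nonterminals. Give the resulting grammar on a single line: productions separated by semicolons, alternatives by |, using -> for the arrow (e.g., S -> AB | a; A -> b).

No ε-productions.
After unit-elimination: S -> d | f | Sf | df | fB | fd; B -> f | df | fB.
TERM: introduce A -> d, C -> f and substitute in every rule of length ≥2.

S -> d | f | AC | CA | CB | SC; A -> d; B -> f | AC | CB; C -> f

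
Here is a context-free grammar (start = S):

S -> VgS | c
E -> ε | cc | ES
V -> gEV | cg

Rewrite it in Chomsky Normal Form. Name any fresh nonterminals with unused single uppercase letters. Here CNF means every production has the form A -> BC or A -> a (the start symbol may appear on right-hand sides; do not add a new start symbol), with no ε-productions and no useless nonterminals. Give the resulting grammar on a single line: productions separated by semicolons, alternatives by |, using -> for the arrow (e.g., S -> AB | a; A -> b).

Nullable: {E}; after ε-elimination: S -> c | VgS; E -> S | ES | cc; V -> cg | gV | gEV.
After unit-elimination: S -> c | VgS; E -> c | ES | cc | VgS; V -> cg | gV | gEV.
TERM: introduce B -> c, A -> g and substitute in every rule of length ≥2.
BIN: E -> VAS becomes E -> VC, C -> AS; S -> VAS becomes S -> VD, D -> AS; V -> AEV becomes V -> AF, F -> EV.

S -> c | VD; A -> g; B -> c; C -> AS; D -> AS; E -> c | BB | ES | VC; F -> EV; V -> AF | AV | BA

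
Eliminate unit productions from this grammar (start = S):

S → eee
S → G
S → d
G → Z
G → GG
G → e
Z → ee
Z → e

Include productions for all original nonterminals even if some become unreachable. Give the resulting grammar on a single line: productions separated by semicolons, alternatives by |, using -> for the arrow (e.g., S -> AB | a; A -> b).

S -> d | e | GG | ee | eee; G -> e | GG | ee; Z -> e | ee

Unit productions: G->Z, S->G.
Unit pairs (A ⇒* B via units): (G,Z), (S,G), (S,Z).
S: inherits non-unit rules of {G, S, Z} → GG | d | e | ee | eee.
G: inherits non-unit rules of {G, Z} → GG | e | ee.
Z: inherits non-unit rules of {Z} → e | ee.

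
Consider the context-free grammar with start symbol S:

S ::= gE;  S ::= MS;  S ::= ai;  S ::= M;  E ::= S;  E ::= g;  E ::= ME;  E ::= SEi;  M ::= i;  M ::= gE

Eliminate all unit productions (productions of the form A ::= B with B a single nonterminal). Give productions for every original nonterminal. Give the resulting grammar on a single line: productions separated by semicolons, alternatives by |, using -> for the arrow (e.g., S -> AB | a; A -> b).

S -> i | MS | ai | gE; E -> g | i | ME | MS | ai | gE | SEi; M -> i | gE

Unit productions: E->S, S->M.
Unit pairs (A ⇒* B via units): (E,M), (E,S), (S,M).
S: inherits non-unit rules of {M, S} → MS | ai | gE | i.
E: inherits non-unit rules of {E, M, S} → ME | MS | SEi | ai | g | gE | i.
M: inherits non-unit rules of {M} → gE | i.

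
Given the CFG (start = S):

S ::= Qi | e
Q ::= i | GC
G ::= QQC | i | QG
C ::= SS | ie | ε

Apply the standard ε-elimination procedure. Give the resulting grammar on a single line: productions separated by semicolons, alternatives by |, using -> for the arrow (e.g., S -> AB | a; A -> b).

Nullable set: {C}.
Drop C -> ε.
G -> QQC: C nullable, giving QQ | QQC.
Q -> GC: C nullable, giving G | GC.
Unchanged (no nullable symbols): S -> Qi; S -> e; C -> SS; C -> ie; G -> QG; G -> i; Q -> i.

S -> e | Qi; C -> SS | ie; G -> i | QG | QQ | QQC; Q -> G | i | GC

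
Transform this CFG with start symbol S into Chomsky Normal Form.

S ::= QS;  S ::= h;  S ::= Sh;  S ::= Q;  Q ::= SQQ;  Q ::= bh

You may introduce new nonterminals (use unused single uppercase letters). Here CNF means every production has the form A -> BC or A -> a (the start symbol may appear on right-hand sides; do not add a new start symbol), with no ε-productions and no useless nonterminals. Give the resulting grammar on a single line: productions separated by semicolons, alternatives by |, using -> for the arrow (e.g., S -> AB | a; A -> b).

No ε-productions.
After unit-elimination: S -> h | QS | Sh | bh | SQQ; Q -> bh | SQQ.
TERM: introduce A -> b, B -> h and substitute in every rule of length ≥2.
BIN: Q -> SQQ becomes Q -> SC, C -> QQ; S -> SQQ becomes S -> SD, D -> QQ.

S -> h | AB | QS | SB | SD; A -> b; B -> h; C -> QQ; D -> QQ; Q -> AB | SC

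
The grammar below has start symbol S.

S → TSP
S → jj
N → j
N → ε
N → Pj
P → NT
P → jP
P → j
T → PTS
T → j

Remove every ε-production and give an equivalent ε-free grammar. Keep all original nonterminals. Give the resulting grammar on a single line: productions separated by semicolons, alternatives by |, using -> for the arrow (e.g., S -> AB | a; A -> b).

Nullable set: {N}.
Drop N -> ε.
P -> NT: N nullable, giving NT | T.
Unchanged (no nullable symbols): S -> TSP; S -> jj; N -> Pj; N -> j; P -> j; P -> jP; T -> PTS; T -> j.

S -> jj | TSP; N -> j | Pj; P -> T | j | NT | jP; T -> j | PTS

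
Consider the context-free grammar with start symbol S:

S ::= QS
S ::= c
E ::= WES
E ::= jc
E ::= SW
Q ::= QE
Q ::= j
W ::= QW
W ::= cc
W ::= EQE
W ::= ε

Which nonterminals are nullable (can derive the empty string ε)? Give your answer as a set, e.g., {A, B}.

{W}

Directly nullable (have an ε-rule): {W}.
Not nullable: E, Q, S — each has a terminal in every rule's right-hand side or depends on a non-nullable symbol.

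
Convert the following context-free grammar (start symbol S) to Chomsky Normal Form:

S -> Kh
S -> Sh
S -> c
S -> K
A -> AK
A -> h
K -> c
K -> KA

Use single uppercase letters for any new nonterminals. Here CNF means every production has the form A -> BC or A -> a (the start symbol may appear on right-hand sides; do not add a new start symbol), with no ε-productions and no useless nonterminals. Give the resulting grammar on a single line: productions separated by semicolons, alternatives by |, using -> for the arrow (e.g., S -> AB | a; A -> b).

No ε-productions.
After unit-elimination: S -> c | KA | Kh | Sh; A -> h | AK; K -> c | KA.
TERM: introduce B -> h and substitute in every rule of length ≥2.

S -> c | KA | KB | SB; A -> h | AK; B -> h; K -> c | KA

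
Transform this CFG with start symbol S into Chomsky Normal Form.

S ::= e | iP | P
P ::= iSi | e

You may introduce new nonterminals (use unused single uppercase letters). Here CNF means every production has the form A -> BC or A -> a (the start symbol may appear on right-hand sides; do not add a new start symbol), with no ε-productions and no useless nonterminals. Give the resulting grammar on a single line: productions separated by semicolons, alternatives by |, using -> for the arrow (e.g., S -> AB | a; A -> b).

S -> e | AC | AP; A -> i; B -> SA; C -> SA; P -> e | AB

No ε-productions.
After unit-elimination: S -> e | iP | iSi; P -> e | iSi.
TERM: introduce A -> i and substitute in every rule of length ≥2.
BIN: P -> ASA becomes P -> AB, B -> SA; S -> ASA becomes S -> AC, C -> SA.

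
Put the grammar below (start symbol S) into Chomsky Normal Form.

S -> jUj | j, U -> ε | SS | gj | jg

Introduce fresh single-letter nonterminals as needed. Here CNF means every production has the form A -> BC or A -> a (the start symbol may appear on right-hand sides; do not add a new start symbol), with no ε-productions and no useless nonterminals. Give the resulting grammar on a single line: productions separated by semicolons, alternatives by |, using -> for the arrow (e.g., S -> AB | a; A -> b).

Nullable: {U}; after ε-elimination: S -> j | jj | jUj; U -> SS | gj | jg.
No unit productions to eliminate.
TERM: introduce B -> g, A -> j and substitute in every rule of length ≥2.
BIN: S -> AUA becomes S -> AC, C -> UA.

S -> j | AA | AC; A -> j; B -> g; C -> UA; U -> AB | BA | SS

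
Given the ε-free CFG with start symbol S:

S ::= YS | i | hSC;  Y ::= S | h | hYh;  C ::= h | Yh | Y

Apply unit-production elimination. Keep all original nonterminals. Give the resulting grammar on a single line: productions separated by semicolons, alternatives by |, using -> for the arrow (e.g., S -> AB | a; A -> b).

Unit productions: C->Y, Y->S.
Unit pairs (A ⇒* B via units): (C,S), (C,Y), (Y,S).
S: inherits non-unit rules of {S} → YS | hSC | i.
C: inherits non-unit rules of {C, S, Y} → YS | Yh | h | hSC | hYh | i.
Y: inherits non-unit rules of {S, Y} → YS | h | hSC | hYh | i.

S -> i | YS | hSC; C -> h | i | YS | Yh | hSC | hYh; Y -> h | i | YS | hSC | hYh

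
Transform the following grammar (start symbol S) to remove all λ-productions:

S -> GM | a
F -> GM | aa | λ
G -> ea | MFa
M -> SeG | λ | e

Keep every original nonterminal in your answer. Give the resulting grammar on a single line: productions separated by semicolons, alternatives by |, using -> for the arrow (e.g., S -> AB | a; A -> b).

Nullable set: {F, M}.
S -> GM: M nullable, giving G | GM.
Drop F -> λ.
F -> GM: M nullable, giving G | GM.
G -> MFa: M, F nullable, giving Fa | MFa | Ma | a.
Drop M -> λ.
Unchanged (no nullable symbols): S -> a; F -> aa; G -> ea; M -> SeG; M -> e.

S -> G | a | GM; F -> G | GM | aa; G -> a | Fa | Ma | ea | MFa; M -> e | SeG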